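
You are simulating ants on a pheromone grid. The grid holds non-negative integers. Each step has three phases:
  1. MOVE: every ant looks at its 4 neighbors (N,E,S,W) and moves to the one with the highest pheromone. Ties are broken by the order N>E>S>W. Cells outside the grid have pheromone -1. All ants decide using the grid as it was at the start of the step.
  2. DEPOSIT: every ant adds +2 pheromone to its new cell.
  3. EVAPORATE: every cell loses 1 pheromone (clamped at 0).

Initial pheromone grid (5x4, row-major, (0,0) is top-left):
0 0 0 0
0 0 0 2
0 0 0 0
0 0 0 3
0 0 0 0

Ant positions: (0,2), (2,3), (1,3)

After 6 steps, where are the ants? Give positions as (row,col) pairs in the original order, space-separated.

Step 1: ant0:(0,2)->E->(0,3) | ant1:(2,3)->S->(3,3) | ant2:(1,3)->N->(0,3)
  grid max=4 at (3,3)
Step 2: ant0:(0,3)->S->(1,3) | ant1:(3,3)->N->(2,3) | ant2:(0,3)->S->(1,3)
  grid max=4 at (1,3)
Step 3: ant0:(1,3)->N->(0,3) | ant1:(2,3)->N->(1,3) | ant2:(1,3)->N->(0,3)
  grid max=5 at (0,3)
Step 4: ant0:(0,3)->S->(1,3) | ant1:(1,3)->N->(0,3) | ant2:(0,3)->S->(1,3)
  grid max=8 at (1,3)
Step 5: ant0:(1,3)->N->(0,3) | ant1:(0,3)->S->(1,3) | ant2:(1,3)->N->(0,3)
  grid max=9 at (0,3)
Step 6: ant0:(0,3)->S->(1,3) | ant1:(1,3)->N->(0,3) | ant2:(0,3)->S->(1,3)
  grid max=12 at (1,3)

(1,3) (0,3) (1,3)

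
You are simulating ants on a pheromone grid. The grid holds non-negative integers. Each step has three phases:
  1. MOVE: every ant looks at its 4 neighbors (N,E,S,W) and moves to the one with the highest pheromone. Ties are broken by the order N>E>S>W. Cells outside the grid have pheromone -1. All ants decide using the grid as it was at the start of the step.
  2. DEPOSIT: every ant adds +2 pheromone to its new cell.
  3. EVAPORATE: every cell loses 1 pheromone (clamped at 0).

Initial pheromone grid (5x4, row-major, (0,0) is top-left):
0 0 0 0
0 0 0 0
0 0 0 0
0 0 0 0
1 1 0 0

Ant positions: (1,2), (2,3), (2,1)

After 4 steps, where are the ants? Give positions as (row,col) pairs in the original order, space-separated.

Step 1: ant0:(1,2)->N->(0,2) | ant1:(2,3)->N->(1,3) | ant2:(2,1)->N->(1,1)
  grid max=1 at (0,2)
Step 2: ant0:(0,2)->E->(0,3) | ant1:(1,3)->N->(0,3) | ant2:(1,1)->N->(0,1)
  grid max=3 at (0,3)
Step 3: ant0:(0,3)->S->(1,3) | ant1:(0,3)->S->(1,3) | ant2:(0,1)->E->(0,2)
  grid max=3 at (1,3)
Step 4: ant0:(1,3)->N->(0,3) | ant1:(1,3)->N->(0,3) | ant2:(0,2)->E->(0,3)
  grid max=7 at (0,3)

(0,3) (0,3) (0,3)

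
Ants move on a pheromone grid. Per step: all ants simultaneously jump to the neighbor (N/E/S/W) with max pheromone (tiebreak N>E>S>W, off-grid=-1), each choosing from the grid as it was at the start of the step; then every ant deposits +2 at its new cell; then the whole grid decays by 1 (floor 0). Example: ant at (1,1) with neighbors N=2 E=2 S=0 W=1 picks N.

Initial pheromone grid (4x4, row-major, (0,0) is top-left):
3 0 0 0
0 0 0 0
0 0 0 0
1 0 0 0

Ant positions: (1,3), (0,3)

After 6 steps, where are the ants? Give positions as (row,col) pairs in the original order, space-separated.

Step 1: ant0:(1,3)->N->(0,3) | ant1:(0,3)->S->(1,3)
  grid max=2 at (0,0)
Step 2: ant0:(0,3)->S->(1,3) | ant1:(1,3)->N->(0,3)
  grid max=2 at (0,3)
Step 3: ant0:(1,3)->N->(0,3) | ant1:(0,3)->S->(1,3)
  grid max=3 at (0,3)
Step 4: ant0:(0,3)->S->(1,3) | ant1:(1,3)->N->(0,3)
  grid max=4 at (0,3)
Step 5: ant0:(1,3)->N->(0,3) | ant1:(0,3)->S->(1,3)
  grid max=5 at (0,3)
Step 6: ant0:(0,3)->S->(1,3) | ant1:(1,3)->N->(0,3)
  grid max=6 at (0,3)

(1,3) (0,3)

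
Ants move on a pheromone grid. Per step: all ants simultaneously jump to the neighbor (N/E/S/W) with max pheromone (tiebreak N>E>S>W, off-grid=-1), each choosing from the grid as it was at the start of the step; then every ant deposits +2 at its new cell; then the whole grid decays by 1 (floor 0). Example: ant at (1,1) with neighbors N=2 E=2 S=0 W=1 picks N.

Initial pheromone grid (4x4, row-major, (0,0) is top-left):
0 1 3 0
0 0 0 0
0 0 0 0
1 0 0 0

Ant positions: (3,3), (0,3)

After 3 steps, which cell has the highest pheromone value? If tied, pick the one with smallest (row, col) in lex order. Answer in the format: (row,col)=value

Step 1: ant0:(3,3)->N->(2,3) | ant1:(0,3)->W->(0,2)
  grid max=4 at (0,2)
Step 2: ant0:(2,3)->N->(1,3) | ant1:(0,2)->E->(0,3)
  grid max=3 at (0,2)
Step 3: ant0:(1,3)->N->(0,3) | ant1:(0,3)->W->(0,2)
  grid max=4 at (0,2)
Final grid:
  0 0 4 2
  0 0 0 0
  0 0 0 0
  0 0 0 0
Max pheromone 4 at (0,2)

Answer: (0,2)=4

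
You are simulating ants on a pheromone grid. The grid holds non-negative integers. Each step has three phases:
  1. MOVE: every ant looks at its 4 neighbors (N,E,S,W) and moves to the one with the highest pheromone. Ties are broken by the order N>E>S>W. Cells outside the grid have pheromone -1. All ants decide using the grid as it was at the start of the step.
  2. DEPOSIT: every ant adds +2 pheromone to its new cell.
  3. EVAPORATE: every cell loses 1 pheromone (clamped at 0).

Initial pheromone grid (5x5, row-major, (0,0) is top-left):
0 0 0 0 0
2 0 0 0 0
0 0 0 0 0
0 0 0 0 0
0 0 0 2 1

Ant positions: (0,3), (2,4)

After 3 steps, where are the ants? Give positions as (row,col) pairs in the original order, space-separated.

Step 1: ant0:(0,3)->E->(0,4) | ant1:(2,4)->N->(1,4)
  grid max=1 at (0,4)
Step 2: ant0:(0,4)->S->(1,4) | ant1:(1,4)->N->(0,4)
  grid max=2 at (0,4)
Step 3: ant0:(1,4)->N->(0,4) | ant1:(0,4)->S->(1,4)
  grid max=3 at (0,4)

(0,4) (1,4)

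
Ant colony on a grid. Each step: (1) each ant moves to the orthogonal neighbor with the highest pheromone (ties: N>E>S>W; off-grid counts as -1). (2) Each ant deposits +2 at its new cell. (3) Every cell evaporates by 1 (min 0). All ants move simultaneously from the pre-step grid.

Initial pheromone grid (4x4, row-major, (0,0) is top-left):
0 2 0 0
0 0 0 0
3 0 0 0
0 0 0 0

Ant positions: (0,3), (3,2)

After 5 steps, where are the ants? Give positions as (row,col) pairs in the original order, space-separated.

Step 1: ant0:(0,3)->S->(1,3) | ant1:(3,2)->N->(2,2)
  grid max=2 at (2,0)
Step 2: ant0:(1,3)->N->(0,3) | ant1:(2,2)->N->(1,2)
  grid max=1 at (0,3)
Step 3: ant0:(0,3)->S->(1,3) | ant1:(1,2)->N->(0,2)
  grid max=1 at (0,2)
Step 4: ant0:(1,3)->N->(0,3) | ant1:(0,2)->E->(0,3)
  grid max=3 at (0,3)
Step 5: ant0:(0,3)->S->(1,3) | ant1:(0,3)->S->(1,3)
  grid max=3 at (1,3)

(1,3) (1,3)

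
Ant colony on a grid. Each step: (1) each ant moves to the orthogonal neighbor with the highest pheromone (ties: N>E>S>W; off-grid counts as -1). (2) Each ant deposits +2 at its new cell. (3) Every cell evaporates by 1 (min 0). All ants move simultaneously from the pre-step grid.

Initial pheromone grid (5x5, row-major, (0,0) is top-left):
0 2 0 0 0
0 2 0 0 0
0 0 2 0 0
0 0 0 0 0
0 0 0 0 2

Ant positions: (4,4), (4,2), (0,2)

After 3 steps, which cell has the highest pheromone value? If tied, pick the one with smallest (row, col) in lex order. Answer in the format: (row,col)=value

Step 1: ant0:(4,4)->N->(3,4) | ant1:(4,2)->N->(3,2) | ant2:(0,2)->W->(0,1)
  grid max=3 at (0,1)
Step 2: ant0:(3,4)->S->(4,4) | ant1:(3,2)->N->(2,2) | ant2:(0,1)->S->(1,1)
  grid max=2 at (0,1)
Step 3: ant0:(4,4)->N->(3,4) | ant1:(2,2)->N->(1,2) | ant2:(1,1)->N->(0,1)
  grid max=3 at (0,1)
Final grid:
  0 3 0 0 0
  0 1 1 0 0
  0 0 1 0 0
  0 0 0 0 1
  0 0 0 0 1
Max pheromone 3 at (0,1)

Answer: (0,1)=3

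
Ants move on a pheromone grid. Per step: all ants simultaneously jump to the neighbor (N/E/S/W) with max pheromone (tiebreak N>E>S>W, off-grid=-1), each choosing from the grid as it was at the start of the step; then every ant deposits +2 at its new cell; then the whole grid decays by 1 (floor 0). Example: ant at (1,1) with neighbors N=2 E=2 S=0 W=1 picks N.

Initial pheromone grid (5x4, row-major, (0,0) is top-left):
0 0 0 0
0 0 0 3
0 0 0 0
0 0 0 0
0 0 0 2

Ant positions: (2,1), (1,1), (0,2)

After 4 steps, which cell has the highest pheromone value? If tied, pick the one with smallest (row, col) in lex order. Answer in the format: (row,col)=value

Answer: (0,1)=4

Derivation:
Step 1: ant0:(2,1)->N->(1,1) | ant1:(1,1)->N->(0,1) | ant2:(0,2)->E->(0,3)
  grid max=2 at (1,3)
Step 2: ant0:(1,1)->N->(0,1) | ant1:(0,1)->S->(1,1) | ant2:(0,3)->S->(1,3)
  grid max=3 at (1,3)
Step 3: ant0:(0,1)->S->(1,1) | ant1:(1,1)->N->(0,1) | ant2:(1,3)->N->(0,3)
  grid max=3 at (0,1)
Step 4: ant0:(1,1)->N->(0,1) | ant1:(0,1)->S->(1,1) | ant2:(0,3)->S->(1,3)
  grid max=4 at (0,1)
Final grid:
  0 4 0 0
  0 4 0 3
  0 0 0 0
  0 0 0 0
  0 0 0 0
Max pheromone 4 at (0,1)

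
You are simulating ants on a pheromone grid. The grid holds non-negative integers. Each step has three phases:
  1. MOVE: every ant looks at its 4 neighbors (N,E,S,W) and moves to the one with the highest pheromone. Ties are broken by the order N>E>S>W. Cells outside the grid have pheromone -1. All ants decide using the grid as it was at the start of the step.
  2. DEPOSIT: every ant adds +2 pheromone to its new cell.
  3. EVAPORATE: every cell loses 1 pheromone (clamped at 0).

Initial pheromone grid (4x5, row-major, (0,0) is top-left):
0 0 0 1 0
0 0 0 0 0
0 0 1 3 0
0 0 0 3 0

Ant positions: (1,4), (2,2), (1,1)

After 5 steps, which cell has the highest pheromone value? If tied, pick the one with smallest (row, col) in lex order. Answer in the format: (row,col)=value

Answer: (2,3)=4

Derivation:
Step 1: ant0:(1,4)->N->(0,4) | ant1:(2,2)->E->(2,3) | ant2:(1,1)->N->(0,1)
  grid max=4 at (2,3)
Step 2: ant0:(0,4)->S->(1,4) | ant1:(2,3)->S->(3,3) | ant2:(0,1)->E->(0,2)
  grid max=3 at (2,3)
Step 3: ant0:(1,4)->N->(0,4) | ant1:(3,3)->N->(2,3) | ant2:(0,2)->E->(0,3)
  grid max=4 at (2,3)
Step 4: ant0:(0,4)->W->(0,3) | ant1:(2,3)->S->(3,3) | ant2:(0,3)->E->(0,4)
  grid max=3 at (2,3)
Step 5: ant0:(0,3)->E->(0,4) | ant1:(3,3)->N->(2,3) | ant2:(0,4)->W->(0,3)
  grid max=4 at (2,3)
Final grid:
  0 0 0 3 3
  0 0 0 0 0
  0 0 0 4 0
  0 0 0 2 0
Max pheromone 4 at (2,3)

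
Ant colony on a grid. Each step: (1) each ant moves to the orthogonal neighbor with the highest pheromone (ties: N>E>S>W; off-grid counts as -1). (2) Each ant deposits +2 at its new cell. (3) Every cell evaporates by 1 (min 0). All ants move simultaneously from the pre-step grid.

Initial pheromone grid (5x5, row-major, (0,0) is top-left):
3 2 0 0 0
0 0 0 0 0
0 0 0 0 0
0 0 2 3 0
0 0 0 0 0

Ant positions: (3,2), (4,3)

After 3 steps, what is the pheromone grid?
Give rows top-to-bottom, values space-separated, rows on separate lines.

After step 1: ants at (3,3),(3,3)
  2 1 0 0 0
  0 0 0 0 0
  0 0 0 0 0
  0 0 1 6 0
  0 0 0 0 0
After step 2: ants at (3,2),(3,2)
  1 0 0 0 0
  0 0 0 0 0
  0 0 0 0 0
  0 0 4 5 0
  0 0 0 0 0
After step 3: ants at (3,3),(3,3)
  0 0 0 0 0
  0 0 0 0 0
  0 0 0 0 0
  0 0 3 8 0
  0 0 0 0 0

0 0 0 0 0
0 0 0 0 0
0 0 0 0 0
0 0 3 8 0
0 0 0 0 0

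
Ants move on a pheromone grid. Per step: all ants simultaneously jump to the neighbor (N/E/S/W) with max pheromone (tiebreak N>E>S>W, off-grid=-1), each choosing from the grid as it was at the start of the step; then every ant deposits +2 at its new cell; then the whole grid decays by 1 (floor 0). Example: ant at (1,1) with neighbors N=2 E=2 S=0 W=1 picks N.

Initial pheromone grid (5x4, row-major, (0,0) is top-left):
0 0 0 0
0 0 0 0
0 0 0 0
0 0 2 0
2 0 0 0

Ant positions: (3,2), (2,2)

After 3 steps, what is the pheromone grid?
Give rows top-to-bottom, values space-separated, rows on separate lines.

After step 1: ants at (2,2),(3,2)
  0 0 0 0
  0 0 0 0
  0 0 1 0
  0 0 3 0
  1 0 0 0
After step 2: ants at (3,2),(2,2)
  0 0 0 0
  0 0 0 0
  0 0 2 0
  0 0 4 0
  0 0 0 0
After step 3: ants at (2,2),(3,2)
  0 0 0 0
  0 0 0 0
  0 0 3 0
  0 0 5 0
  0 0 0 0

0 0 0 0
0 0 0 0
0 0 3 0
0 0 5 0
0 0 0 0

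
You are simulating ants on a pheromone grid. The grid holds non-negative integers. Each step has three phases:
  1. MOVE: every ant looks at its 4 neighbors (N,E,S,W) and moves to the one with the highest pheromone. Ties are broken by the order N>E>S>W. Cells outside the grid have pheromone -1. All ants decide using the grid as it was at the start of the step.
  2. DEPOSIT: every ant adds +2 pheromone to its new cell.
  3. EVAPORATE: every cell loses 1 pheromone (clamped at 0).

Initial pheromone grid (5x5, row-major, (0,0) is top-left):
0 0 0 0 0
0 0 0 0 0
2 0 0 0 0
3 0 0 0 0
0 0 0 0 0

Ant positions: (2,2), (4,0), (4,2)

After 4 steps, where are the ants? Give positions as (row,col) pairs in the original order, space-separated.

Step 1: ant0:(2,2)->N->(1,2) | ant1:(4,0)->N->(3,0) | ant2:(4,2)->N->(3,2)
  grid max=4 at (3,0)
Step 2: ant0:(1,2)->N->(0,2) | ant1:(3,0)->N->(2,0) | ant2:(3,2)->N->(2,2)
  grid max=3 at (3,0)
Step 3: ant0:(0,2)->E->(0,3) | ant1:(2,0)->S->(3,0) | ant2:(2,2)->N->(1,2)
  grid max=4 at (3,0)
Step 4: ant0:(0,3)->E->(0,4) | ant1:(3,0)->N->(2,0) | ant2:(1,2)->N->(0,2)
  grid max=3 at (3,0)

(0,4) (2,0) (0,2)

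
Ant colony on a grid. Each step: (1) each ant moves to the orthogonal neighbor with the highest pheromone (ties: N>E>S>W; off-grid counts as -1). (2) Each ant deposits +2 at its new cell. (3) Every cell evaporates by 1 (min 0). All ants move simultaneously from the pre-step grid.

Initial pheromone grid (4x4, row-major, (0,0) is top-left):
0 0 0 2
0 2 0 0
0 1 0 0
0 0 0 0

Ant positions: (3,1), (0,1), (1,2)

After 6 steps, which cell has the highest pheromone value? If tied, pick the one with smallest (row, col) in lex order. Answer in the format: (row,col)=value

Step 1: ant0:(3,1)->N->(2,1) | ant1:(0,1)->S->(1,1) | ant2:(1,2)->W->(1,1)
  grid max=5 at (1,1)
Step 2: ant0:(2,1)->N->(1,1) | ant1:(1,1)->S->(2,1) | ant2:(1,1)->S->(2,1)
  grid max=6 at (1,1)
Step 3: ant0:(1,1)->S->(2,1) | ant1:(2,1)->N->(1,1) | ant2:(2,1)->N->(1,1)
  grid max=9 at (1,1)
Step 4: ant0:(2,1)->N->(1,1) | ant1:(1,1)->S->(2,1) | ant2:(1,1)->S->(2,1)
  grid max=10 at (1,1)
Step 5: ant0:(1,1)->S->(2,1) | ant1:(2,1)->N->(1,1) | ant2:(2,1)->N->(1,1)
  grid max=13 at (1,1)
Step 6: ant0:(2,1)->N->(1,1) | ant1:(1,1)->S->(2,1) | ant2:(1,1)->S->(2,1)
  grid max=14 at (1,1)
Final grid:
  0 0 0 0
  0 14 0 0
  0 13 0 0
  0 0 0 0
Max pheromone 14 at (1,1)

Answer: (1,1)=14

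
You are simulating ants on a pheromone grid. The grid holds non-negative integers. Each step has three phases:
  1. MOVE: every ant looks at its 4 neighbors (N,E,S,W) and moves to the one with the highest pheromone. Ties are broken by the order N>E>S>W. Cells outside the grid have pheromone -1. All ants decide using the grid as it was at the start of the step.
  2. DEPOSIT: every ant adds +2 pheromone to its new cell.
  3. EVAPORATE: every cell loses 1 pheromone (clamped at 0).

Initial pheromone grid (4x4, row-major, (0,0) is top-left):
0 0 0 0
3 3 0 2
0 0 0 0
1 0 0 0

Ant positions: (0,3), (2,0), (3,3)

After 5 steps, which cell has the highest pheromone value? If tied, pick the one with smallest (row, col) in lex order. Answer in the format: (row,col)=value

Step 1: ant0:(0,3)->S->(1,3) | ant1:(2,0)->N->(1,0) | ant2:(3,3)->N->(2,3)
  grid max=4 at (1,0)
Step 2: ant0:(1,3)->S->(2,3) | ant1:(1,0)->E->(1,1) | ant2:(2,3)->N->(1,3)
  grid max=4 at (1,3)
Step 3: ant0:(2,3)->N->(1,3) | ant1:(1,1)->W->(1,0) | ant2:(1,3)->S->(2,3)
  grid max=5 at (1,3)
Step 4: ant0:(1,3)->S->(2,3) | ant1:(1,0)->E->(1,1) | ant2:(2,3)->N->(1,3)
  grid max=6 at (1,3)
Step 5: ant0:(2,3)->N->(1,3) | ant1:(1,1)->W->(1,0) | ant2:(1,3)->S->(2,3)
  grid max=7 at (1,3)
Final grid:
  0 0 0 0
  4 2 0 7
  0 0 0 5
  0 0 0 0
Max pheromone 7 at (1,3)

Answer: (1,3)=7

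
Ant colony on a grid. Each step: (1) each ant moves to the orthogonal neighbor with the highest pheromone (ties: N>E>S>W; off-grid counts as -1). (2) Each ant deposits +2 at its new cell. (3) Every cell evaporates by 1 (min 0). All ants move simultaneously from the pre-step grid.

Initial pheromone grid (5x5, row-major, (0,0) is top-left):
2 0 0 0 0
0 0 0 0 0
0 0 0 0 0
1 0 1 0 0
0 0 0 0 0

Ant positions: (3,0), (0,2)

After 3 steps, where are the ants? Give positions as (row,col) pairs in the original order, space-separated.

Step 1: ant0:(3,0)->N->(2,0) | ant1:(0,2)->E->(0,3)
  grid max=1 at (0,0)
Step 2: ant0:(2,0)->N->(1,0) | ant1:(0,3)->E->(0,4)
  grid max=1 at (0,4)
Step 3: ant0:(1,0)->N->(0,0) | ant1:(0,4)->S->(1,4)
  grid max=1 at (0,0)

(0,0) (1,4)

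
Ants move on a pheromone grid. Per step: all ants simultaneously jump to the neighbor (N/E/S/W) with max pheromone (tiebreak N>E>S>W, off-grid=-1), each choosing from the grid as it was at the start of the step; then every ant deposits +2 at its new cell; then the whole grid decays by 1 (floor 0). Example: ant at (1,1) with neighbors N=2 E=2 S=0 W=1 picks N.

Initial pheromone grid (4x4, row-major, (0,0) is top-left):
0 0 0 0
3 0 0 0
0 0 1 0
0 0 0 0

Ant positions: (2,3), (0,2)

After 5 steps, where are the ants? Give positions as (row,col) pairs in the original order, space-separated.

Step 1: ant0:(2,3)->W->(2,2) | ant1:(0,2)->E->(0,3)
  grid max=2 at (1,0)
Step 2: ant0:(2,2)->N->(1,2) | ant1:(0,3)->S->(1,3)
  grid max=1 at (1,0)
Step 3: ant0:(1,2)->E->(1,3) | ant1:(1,3)->W->(1,2)
  grid max=2 at (1,2)
Step 4: ant0:(1,3)->W->(1,2) | ant1:(1,2)->E->(1,3)
  grid max=3 at (1,2)
Step 5: ant0:(1,2)->E->(1,3) | ant1:(1,3)->W->(1,2)
  grid max=4 at (1,2)

(1,3) (1,2)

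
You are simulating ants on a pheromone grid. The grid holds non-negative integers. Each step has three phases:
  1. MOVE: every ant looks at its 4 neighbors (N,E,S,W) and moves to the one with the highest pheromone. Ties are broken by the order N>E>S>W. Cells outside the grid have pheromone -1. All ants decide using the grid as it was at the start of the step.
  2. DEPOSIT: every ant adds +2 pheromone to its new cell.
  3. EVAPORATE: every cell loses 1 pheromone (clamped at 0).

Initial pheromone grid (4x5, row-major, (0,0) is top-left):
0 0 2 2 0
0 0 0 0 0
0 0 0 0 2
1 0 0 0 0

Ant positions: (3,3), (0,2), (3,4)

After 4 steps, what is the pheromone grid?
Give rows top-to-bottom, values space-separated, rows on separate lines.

After step 1: ants at (2,3),(0,3),(2,4)
  0 0 1 3 0
  0 0 0 0 0
  0 0 0 1 3
  0 0 0 0 0
After step 2: ants at (2,4),(0,2),(2,3)
  0 0 2 2 0
  0 0 0 0 0
  0 0 0 2 4
  0 0 0 0 0
After step 3: ants at (2,3),(0,3),(2,4)
  0 0 1 3 0
  0 0 0 0 0
  0 0 0 3 5
  0 0 0 0 0
After step 4: ants at (2,4),(0,2),(2,3)
  0 0 2 2 0
  0 0 0 0 0
  0 0 0 4 6
  0 0 0 0 0

0 0 2 2 0
0 0 0 0 0
0 0 0 4 6
0 0 0 0 0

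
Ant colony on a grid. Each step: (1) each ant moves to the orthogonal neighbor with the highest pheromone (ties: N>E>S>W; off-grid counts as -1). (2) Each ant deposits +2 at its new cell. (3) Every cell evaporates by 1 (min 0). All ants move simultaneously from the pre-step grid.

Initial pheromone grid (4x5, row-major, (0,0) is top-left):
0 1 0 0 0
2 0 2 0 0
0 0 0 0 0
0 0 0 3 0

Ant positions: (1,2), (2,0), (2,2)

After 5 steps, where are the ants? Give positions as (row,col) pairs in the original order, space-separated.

Step 1: ant0:(1,2)->N->(0,2) | ant1:(2,0)->N->(1,0) | ant2:(2,2)->N->(1,2)
  grid max=3 at (1,0)
Step 2: ant0:(0,2)->S->(1,2) | ant1:(1,0)->N->(0,0) | ant2:(1,2)->N->(0,2)
  grid max=4 at (1,2)
Step 3: ant0:(1,2)->N->(0,2) | ant1:(0,0)->S->(1,0) | ant2:(0,2)->S->(1,2)
  grid max=5 at (1,2)
Step 4: ant0:(0,2)->S->(1,2) | ant1:(1,0)->N->(0,0) | ant2:(1,2)->N->(0,2)
  grid max=6 at (1,2)
Step 5: ant0:(1,2)->N->(0,2) | ant1:(0,0)->S->(1,0) | ant2:(0,2)->S->(1,2)
  grid max=7 at (1,2)

(0,2) (1,0) (1,2)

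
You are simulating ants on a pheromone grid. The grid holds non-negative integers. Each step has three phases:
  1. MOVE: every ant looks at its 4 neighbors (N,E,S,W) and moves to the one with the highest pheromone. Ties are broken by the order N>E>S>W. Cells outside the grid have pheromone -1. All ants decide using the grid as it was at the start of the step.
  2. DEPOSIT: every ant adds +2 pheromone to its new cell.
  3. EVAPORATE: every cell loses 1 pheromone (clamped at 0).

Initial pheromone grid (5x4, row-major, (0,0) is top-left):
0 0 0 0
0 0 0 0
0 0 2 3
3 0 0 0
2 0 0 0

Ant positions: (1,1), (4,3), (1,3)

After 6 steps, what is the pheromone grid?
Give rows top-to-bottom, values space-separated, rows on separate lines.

After step 1: ants at (0,1),(3,3),(2,3)
  0 1 0 0
  0 0 0 0
  0 0 1 4
  2 0 0 1
  1 0 0 0
After step 2: ants at (0,2),(2,3),(3,3)
  0 0 1 0
  0 0 0 0
  0 0 0 5
  1 0 0 2
  0 0 0 0
After step 3: ants at (0,3),(3,3),(2,3)
  0 0 0 1
  0 0 0 0
  0 0 0 6
  0 0 0 3
  0 0 0 0
After step 4: ants at (1,3),(2,3),(3,3)
  0 0 0 0
  0 0 0 1
  0 0 0 7
  0 0 0 4
  0 0 0 0
After step 5: ants at (2,3),(3,3),(2,3)
  0 0 0 0
  0 0 0 0
  0 0 0 10
  0 0 0 5
  0 0 0 0
After step 6: ants at (3,3),(2,3),(3,3)
  0 0 0 0
  0 0 0 0
  0 0 0 11
  0 0 0 8
  0 0 0 0

0 0 0 0
0 0 0 0
0 0 0 11
0 0 0 8
0 0 0 0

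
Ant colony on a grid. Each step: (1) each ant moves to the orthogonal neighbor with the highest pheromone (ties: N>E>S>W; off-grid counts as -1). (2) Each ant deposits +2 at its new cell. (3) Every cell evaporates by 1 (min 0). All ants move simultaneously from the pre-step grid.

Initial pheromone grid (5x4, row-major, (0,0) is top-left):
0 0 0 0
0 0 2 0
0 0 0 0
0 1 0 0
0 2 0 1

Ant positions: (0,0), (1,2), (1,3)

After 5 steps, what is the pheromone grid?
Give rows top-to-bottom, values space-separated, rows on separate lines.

After step 1: ants at (0,1),(0,2),(1,2)
  0 1 1 0
  0 0 3 0
  0 0 0 0
  0 0 0 0
  0 1 0 0
After step 2: ants at (0,2),(1,2),(0,2)
  0 0 4 0
  0 0 4 0
  0 0 0 0
  0 0 0 0
  0 0 0 0
After step 3: ants at (1,2),(0,2),(1,2)
  0 0 5 0
  0 0 7 0
  0 0 0 0
  0 0 0 0
  0 0 0 0
After step 4: ants at (0,2),(1,2),(0,2)
  0 0 8 0
  0 0 8 0
  0 0 0 0
  0 0 0 0
  0 0 0 0
After step 5: ants at (1,2),(0,2),(1,2)
  0 0 9 0
  0 0 11 0
  0 0 0 0
  0 0 0 0
  0 0 0 0

0 0 9 0
0 0 11 0
0 0 0 0
0 0 0 0
0 0 0 0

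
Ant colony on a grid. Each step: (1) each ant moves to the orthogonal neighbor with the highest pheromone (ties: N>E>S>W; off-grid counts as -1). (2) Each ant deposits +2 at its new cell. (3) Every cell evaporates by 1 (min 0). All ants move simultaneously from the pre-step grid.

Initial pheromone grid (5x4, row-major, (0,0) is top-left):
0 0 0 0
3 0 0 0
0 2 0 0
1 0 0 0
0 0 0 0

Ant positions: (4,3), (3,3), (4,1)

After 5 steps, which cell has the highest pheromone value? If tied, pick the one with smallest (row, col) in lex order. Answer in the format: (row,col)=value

Step 1: ant0:(4,3)->N->(3,3) | ant1:(3,3)->N->(2,3) | ant2:(4,1)->N->(3,1)
  grid max=2 at (1,0)
Step 2: ant0:(3,3)->N->(2,3) | ant1:(2,3)->S->(3,3) | ant2:(3,1)->N->(2,1)
  grid max=2 at (2,1)
Step 3: ant0:(2,3)->S->(3,3) | ant1:(3,3)->N->(2,3) | ant2:(2,1)->N->(1,1)
  grid max=3 at (2,3)
Step 4: ant0:(3,3)->N->(2,3) | ant1:(2,3)->S->(3,3) | ant2:(1,1)->S->(2,1)
  grid max=4 at (2,3)
Step 5: ant0:(2,3)->S->(3,3) | ant1:(3,3)->N->(2,3) | ant2:(2,1)->N->(1,1)
  grid max=5 at (2,3)
Final grid:
  0 0 0 0
  0 1 0 0
  0 1 0 5
  0 0 0 5
  0 0 0 0
Max pheromone 5 at (2,3)

Answer: (2,3)=5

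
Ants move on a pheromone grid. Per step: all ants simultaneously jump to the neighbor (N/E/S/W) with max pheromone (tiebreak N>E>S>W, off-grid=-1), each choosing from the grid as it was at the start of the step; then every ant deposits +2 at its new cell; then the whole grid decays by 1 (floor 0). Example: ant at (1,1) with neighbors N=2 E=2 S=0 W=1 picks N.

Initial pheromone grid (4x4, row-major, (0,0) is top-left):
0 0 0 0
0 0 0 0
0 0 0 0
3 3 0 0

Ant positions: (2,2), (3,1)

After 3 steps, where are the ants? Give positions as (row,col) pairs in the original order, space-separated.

Step 1: ant0:(2,2)->N->(1,2) | ant1:(3,1)->W->(3,0)
  grid max=4 at (3,0)
Step 2: ant0:(1,2)->N->(0,2) | ant1:(3,0)->E->(3,1)
  grid max=3 at (3,0)
Step 3: ant0:(0,2)->E->(0,3) | ant1:(3,1)->W->(3,0)
  grid max=4 at (3,0)

(0,3) (3,0)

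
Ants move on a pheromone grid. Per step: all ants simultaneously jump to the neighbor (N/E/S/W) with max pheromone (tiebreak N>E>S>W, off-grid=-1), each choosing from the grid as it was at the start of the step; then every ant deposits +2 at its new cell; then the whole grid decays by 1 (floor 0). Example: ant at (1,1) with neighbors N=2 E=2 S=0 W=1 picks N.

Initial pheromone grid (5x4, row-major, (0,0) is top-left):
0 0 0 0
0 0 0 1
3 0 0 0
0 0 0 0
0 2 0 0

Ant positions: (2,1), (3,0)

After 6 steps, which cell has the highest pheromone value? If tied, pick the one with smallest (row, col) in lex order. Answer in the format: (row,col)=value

Answer: (2,0)=9

Derivation:
Step 1: ant0:(2,1)->W->(2,0) | ant1:(3,0)->N->(2,0)
  grid max=6 at (2,0)
Step 2: ant0:(2,0)->N->(1,0) | ant1:(2,0)->N->(1,0)
  grid max=5 at (2,0)
Step 3: ant0:(1,0)->S->(2,0) | ant1:(1,0)->S->(2,0)
  grid max=8 at (2,0)
Step 4: ant0:(2,0)->N->(1,0) | ant1:(2,0)->N->(1,0)
  grid max=7 at (2,0)
Step 5: ant0:(1,0)->S->(2,0) | ant1:(1,0)->S->(2,0)
  grid max=10 at (2,0)
Step 6: ant0:(2,0)->N->(1,0) | ant1:(2,0)->N->(1,0)
  grid max=9 at (2,0)
Final grid:
  0 0 0 0
  7 0 0 0
  9 0 0 0
  0 0 0 0
  0 0 0 0
Max pheromone 9 at (2,0)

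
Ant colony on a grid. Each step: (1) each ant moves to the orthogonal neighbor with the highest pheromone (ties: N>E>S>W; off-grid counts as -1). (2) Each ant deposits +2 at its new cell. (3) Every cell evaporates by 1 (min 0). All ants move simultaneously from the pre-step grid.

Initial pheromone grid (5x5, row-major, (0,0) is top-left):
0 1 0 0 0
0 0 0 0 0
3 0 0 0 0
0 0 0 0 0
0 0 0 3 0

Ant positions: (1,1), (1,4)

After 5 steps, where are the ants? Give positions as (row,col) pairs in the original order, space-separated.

Step 1: ant0:(1,1)->N->(0,1) | ant1:(1,4)->N->(0,4)
  grid max=2 at (0,1)
Step 2: ant0:(0,1)->E->(0,2) | ant1:(0,4)->S->(1,4)
  grid max=1 at (0,1)
Step 3: ant0:(0,2)->W->(0,1) | ant1:(1,4)->N->(0,4)
  grid max=2 at (0,1)
Step 4: ant0:(0,1)->E->(0,2) | ant1:(0,4)->S->(1,4)
  grid max=1 at (0,1)
Step 5: ant0:(0,2)->W->(0,1) | ant1:(1,4)->N->(0,4)
  grid max=2 at (0,1)

(0,1) (0,4)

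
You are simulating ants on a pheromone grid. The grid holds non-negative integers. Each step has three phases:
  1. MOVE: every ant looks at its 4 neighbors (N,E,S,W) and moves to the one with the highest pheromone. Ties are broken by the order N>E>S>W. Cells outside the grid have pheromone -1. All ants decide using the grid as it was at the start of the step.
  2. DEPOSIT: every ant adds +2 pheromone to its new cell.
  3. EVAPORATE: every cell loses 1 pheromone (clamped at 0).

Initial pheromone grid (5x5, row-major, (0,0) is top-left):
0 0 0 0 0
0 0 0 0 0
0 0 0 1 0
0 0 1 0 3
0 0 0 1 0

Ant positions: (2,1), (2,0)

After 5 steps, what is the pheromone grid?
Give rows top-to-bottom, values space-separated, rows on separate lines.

After step 1: ants at (1,1),(1,0)
  0 0 0 0 0
  1 1 0 0 0
  0 0 0 0 0
  0 0 0 0 2
  0 0 0 0 0
After step 2: ants at (1,0),(1,1)
  0 0 0 0 0
  2 2 0 0 0
  0 0 0 0 0
  0 0 0 0 1
  0 0 0 0 0
After step 3: ants at (1,1),(1,0)
  0 0 0 0 0
  3 3 0 0 0
  0 0 0 0 0
  0 0 0 0 0
  0 0 0 0 0
After step 4: ants at (1,0),(1,1)
  0 0 0 0 0
  4 4 0 0 0
  0 0 0 0 0
  0 0 0 0 0
  0 0 0 0 0
After step 5: ants at (1,1),(1,0)
  0 0 0 0 0
  5 5 0 0 0
  0 0 0 0 0
  0 0 0 0 0
  0 0 0 0 0

0 0 0 0 0
5 5 0 0 0
0 0 0 0 0
0 0 0 0 0
0 0 0 0 0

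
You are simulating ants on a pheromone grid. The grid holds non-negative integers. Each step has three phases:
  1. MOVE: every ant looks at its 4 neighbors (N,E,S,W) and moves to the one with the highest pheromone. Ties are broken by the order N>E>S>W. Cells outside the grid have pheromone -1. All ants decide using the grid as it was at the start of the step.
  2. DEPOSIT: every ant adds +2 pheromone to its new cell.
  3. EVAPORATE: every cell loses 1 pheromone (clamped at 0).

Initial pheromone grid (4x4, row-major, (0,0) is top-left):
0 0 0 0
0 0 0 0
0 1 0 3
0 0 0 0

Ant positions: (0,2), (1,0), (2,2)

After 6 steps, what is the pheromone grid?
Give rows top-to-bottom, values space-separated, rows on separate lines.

After step 1: ants at (0,3),(0,0),(2,3)
  1 0 0 1
  0 0 0 0
  0 0 0 4
  0 0 0 0
After step 2: ants at (1,3),(0,1),(1,3)
  0 1 0 0
  0 0 0 3
  0 0 0 3
  0 0 0 0
After step 3: ants at (2,3),(0,2),(2,3)
  0 0 1 0
  0 0 0 2
  0 0 0 6
  0 0 0 0
After step 4: ants at (1,3),(0,3),(1,3)
  0 0 0 1
  0 0 0 5
  0 0 0 5
  0 0 0 0
After step 5: ants at (2,3),(1,3),(2,3)
  0 0 0 0
  0 0 0 6
  0 0 0 8
  0 0 0 0
After step 6: ants at (1,3),(2,3),(1,3)
  0 0 0 0
  0 0 0 9
  0 0 0 9
  0 0 0 0

0 0 0 0
0 0 0 9
0 0 0 9
0 0 0 0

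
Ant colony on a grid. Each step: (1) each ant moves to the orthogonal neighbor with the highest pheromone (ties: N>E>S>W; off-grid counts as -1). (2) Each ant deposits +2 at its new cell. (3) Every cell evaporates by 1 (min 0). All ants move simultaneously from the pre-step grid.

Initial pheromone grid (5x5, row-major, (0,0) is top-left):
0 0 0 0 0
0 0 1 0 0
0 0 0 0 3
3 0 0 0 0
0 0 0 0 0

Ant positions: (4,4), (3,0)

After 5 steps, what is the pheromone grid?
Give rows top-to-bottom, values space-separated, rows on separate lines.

After step 1: ants at (3,4),(2,0)
  0 0 0 0 0
  0 0 0 0 0
  1 0 0 0 2
  2 0 0 0 1
  0 0 0 0 0
After step 2: ants at (2,4),(3,0)
  0 0 0 0 0
  0 0 0 0 0
  0 0 0 0 3
  3 0 0 0 0
  0 0 0 0 0
After step 3: ants at (1,4),(2,0)
  0 0 0 0 0
  0 0 0 0 1
  1 0 0 0 2
  2 0 0 0 0
  0 0 0 0 0
After step 4: ants at (2,4),(3,0)
  0 0 0 0 0
  0 0 0 0 0
  0 0 0 0 3
  3 0 0 0 0
  0 0 0 0 0
After step 5: ants at (1,4),(2,0)
  0 0 0 0 0
  0 0 0 0 1
  1 0 0 0 2
  2 0 0 0 0
  0 0 0 0 0

0 0 0 0 0
0 0 0 0 1
1 0 0 0 2
2 0 0 0 0
0 0 0 0 0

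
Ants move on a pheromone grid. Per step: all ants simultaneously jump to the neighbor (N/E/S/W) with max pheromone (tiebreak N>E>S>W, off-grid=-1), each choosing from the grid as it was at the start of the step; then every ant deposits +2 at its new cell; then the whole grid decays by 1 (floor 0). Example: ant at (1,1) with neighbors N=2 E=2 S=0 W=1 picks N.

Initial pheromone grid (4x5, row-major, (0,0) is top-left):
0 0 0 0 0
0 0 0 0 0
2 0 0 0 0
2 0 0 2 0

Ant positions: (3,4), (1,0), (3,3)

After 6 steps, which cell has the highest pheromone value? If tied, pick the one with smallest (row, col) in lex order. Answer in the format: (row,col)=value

Answer: (3,3)=8

Derivation:
Step 1: ant0:(3,4)->W->(3,3) | ant1:(1,0)->S->(2,0) | ant2:(3,3)->N->(2,3)
  grid max=3 at (2,0)
Step 2: ant0:(3,3)->N->(2,3) | ant1:(2,0)->S->(3,0) | ant2:(2,3)->S->(3,3)
  grid max=4 at (3,3)
Step 3: ant0:(2,3)->S->(3,3) | ant1:(3,0)->N->(2,0) | ant2:(3,3)->N->(2,3)
  grid max=5 at (3,3)
Step 4: ant0:(3,3)->N->(2,3) | ant1:(2,0)->S->(3,0) | ant2:(2,3)->S->(3,3)
  grid max=6 at (3,3)
Step 5: ant0:(2,3)->S->(3,3) | ant1:(3,0)->N->(2,0) | ant2:(3,3)->N->(2,3)
  grid max=7 at (3,3)
Step 6: ant0:(3,3)->N->(2,3) | ant1:(2,0)->S->(3,0) | ant2:(2,3)->S->(3,3)
  grid max=8 at (3,3)
Final grid:
  0 0 0 0 0
  0 0 0 0 0
  2 0 0 6 0
  2 0 0 8 0
Max pheromone 8 at (3,3)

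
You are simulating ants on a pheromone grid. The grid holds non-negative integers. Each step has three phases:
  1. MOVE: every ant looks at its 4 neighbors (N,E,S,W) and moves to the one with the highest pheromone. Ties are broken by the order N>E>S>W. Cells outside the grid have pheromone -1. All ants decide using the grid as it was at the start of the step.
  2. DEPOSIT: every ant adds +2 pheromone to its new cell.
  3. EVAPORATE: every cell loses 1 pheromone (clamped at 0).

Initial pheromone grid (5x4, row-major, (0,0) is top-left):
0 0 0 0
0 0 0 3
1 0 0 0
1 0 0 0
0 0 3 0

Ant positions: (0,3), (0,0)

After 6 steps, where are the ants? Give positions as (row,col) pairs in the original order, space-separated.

Step 1: ant0:(0,3)->S->(1,3) | ant1:(0,0)->E->(0,1)
  grid max=4 at (1,3)
Step 2: ant0:(1,3)->N->(0,3) | ant1:(0,1)->E->(0,2)
  grid max=3 at (1,3)
Step 3: ant0:(0,3)->S->(1,3) | ant1:(0,2)->E->(0,3)
  grid max=4 at (1,3)
Step 4: ant0:(1,3)->N->(0,3) | ant1:(0,3)->S->(1,3)
  grid max=5 at (1,3)
Step 5: ant0:(0,3)->S->(1,3) | ant1:(1,3)->N->(0,3)
  grid max=6 at (1,3)
Step 6: ant0:(1,3)->N->(0,3) | ant1:(0,3)->S->(1,3)
  grid max=7 at (1,3)

(0,3) (1,3)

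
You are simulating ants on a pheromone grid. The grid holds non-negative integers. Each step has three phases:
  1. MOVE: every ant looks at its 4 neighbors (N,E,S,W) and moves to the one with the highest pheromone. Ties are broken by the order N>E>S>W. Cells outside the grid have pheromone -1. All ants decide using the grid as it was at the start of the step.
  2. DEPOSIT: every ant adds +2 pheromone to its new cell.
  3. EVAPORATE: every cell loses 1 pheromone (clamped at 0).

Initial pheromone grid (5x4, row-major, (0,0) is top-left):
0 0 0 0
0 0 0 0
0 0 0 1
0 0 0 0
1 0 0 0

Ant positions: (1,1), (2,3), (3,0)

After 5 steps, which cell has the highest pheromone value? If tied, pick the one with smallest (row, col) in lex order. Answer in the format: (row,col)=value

Step 1: ant0:(1,1)->N->(0,1) | ant1:(2,3)->N->(1,3) | ant2:(3,0)->S->(4,0)
  grid max=2 at (4,0)
Step 2: ant0:(0,1)->E->(0,2) | ant1:(1,3)->N->(0,3) | ant2:(4,0)->N->(3,0)
  grid max=1 at (0,2)
Step 3: ant0:(0,2)->E->(0,3) | ant1:(0,3)->W->(0,2) | ant2:(3,0)->S->(4,0)
  grid max=2 at (0,2)
Step 4: ant0:(0,3)->W->(0,2) | ant1:(0,2)->E->(0,3) | ant2:(4,0)->N->(3,0)
  grid max=3 at (0,2)
Step 5: ant0:(0,2)->E->(0,3) | ant1:(0,3)->W->(0,2) | ant2:(3,0)->S->(4,0)
  grid max=4 at (0,2)
Final grid:
  0 0 4 4
  0 0 0 0
  0 0 0 0
  0 0 0 0
  2 0 0 0
Max pheromone 4 at (0,2)

Answer: (0,2)=4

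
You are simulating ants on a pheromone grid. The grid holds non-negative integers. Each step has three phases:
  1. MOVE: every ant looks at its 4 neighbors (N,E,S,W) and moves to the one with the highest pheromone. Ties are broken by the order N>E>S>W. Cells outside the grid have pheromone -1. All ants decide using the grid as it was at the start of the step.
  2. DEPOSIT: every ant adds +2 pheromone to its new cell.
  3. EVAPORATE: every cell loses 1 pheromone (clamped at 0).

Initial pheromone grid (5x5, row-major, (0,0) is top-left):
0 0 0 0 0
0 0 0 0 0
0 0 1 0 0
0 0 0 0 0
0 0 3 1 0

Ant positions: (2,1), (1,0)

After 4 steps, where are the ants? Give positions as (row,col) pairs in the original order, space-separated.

Step 1: ant0:(2,1)->E->(2,2) | ant1:(1,0)->N->(0,0)
  grid max=2 at (2,2)
Step 2: ant0:(2,2)->N->(1,2) | ant1:(0,0)->E->(0,1)
  grid max=1 at (0,1)
Step 3: ant0:(1,2)->S->(2,2) | ant1:(0,1)->E->(0,2)
  grid max=2 at (2,2)
Step 4: ant0:(2,2)->N->(1,2) | ant1:(0,2)->E->(0,3)
  grid max=1 at (0,3)

(1,2) (0,3)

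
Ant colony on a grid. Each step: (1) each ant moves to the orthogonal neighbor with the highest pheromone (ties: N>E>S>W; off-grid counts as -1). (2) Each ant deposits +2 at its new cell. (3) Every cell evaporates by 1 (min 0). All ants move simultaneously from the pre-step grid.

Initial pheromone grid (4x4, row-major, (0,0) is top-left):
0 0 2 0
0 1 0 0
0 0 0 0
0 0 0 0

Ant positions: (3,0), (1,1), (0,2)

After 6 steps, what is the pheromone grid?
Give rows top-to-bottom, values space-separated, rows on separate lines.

After step 1: ants at (2,0),(0,1),(0,3)
  0 1 1 1
  0 0 0 0
  1 0 0 0
  0 0 0 0
After step 2: ants at (1,0),(0,2),(0,2)
  0 0 4 0
  1 0 0 0
  0 0 0 0
  0 0 0 0
After step 3: ants at (0,0),(0,3),(0,3)
  1 0 3 3
  0 0 0 0
  0 0 0 0
  0 0 0 0
After step 4: ants at (0,1),(0,2),(0,2)
  0 1 6 2
  0 0 0 0
  0 0 0 0
  0 0 0 0
After step 5: ants at (0,2),(0,3),(0,3)
  0 0 7 5
  0 0 0 0
  0 0 0 0
  0 0 0 0
After step 6: ants at (0,3),(0,2),(0,2)
  0 0 10 6
  0 0 0 0
  0 0 0 0
  0 0 0 0

0 0 10 6
0 0 0 0
0 0 0 0
0 0 0 0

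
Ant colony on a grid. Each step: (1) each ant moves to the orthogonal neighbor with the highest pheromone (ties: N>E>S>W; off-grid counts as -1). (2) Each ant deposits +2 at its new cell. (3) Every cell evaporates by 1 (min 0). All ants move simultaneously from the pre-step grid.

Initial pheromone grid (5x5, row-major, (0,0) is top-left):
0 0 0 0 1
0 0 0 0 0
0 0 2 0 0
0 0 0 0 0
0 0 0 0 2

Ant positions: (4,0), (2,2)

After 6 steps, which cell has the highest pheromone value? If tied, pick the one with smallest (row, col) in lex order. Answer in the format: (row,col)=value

Answer: (2,2)=2

Derivation:
Step 1: ant0:(4,0)->N->(3,0) | ant1:(2,2)->N->(1,2)
  grid max=1 at (1,2)
Step 2: ant0:(3,0)->N->(2,0) | ant1:(1,2)->S->(2,2)
  grid max=2 at (2,2)
Step 3: ant0:(2,0)->N->(1,0) | ant1:(2,2)->N->(1,2)
  grid max=1 at (1,0)
Step 4: ant0:(1,0)->N->(0,0) | ant1:(1,2)->S->(2,2)
  grid max=2 at (2,2)
Step 5: ant0:(0,0)->E->(0,1) | ant1:(2,2)->N->(1,2)
  grid max=1 at (0,1)
Step 6: ant0:(0,1)->E->(0,2) | ant1:(1,2)->S->(2,2)
  grid max=2 at (2,2)
Final grid:
  0 0 1 0 0
  0 0 0 0 0
  0 0 2 0 0
  0 0 0 0 0
  0 0 0 0 0
Max pheromone 2 at (2,2)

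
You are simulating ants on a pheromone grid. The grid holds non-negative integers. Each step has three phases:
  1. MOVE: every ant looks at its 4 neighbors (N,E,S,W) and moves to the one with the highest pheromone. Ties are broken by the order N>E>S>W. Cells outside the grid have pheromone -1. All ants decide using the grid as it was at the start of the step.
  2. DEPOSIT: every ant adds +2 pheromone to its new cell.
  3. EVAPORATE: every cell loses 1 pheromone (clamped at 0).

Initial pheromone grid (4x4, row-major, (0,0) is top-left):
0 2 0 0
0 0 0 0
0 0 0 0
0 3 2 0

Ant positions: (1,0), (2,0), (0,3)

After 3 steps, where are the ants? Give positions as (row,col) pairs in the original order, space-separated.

Step 1: ant0:(1,0)->N->(0,0) | ant1:(2,0)->N->(1,0) | ant2:(0,3)->S->(1,3)
  grid max=2 at (3,1)
Step 2: ant0:(0,0)->E->(0,1) | ant1:(1,0)->N->(0,0) | ant2:(1,3)->N->(0,3)
  grid max=2 at (0,0)
Step 3: ant0:(0,1)->W->(0,0) | ant1:(0,0)->E->(0,1) | ant2:(0,3)->S->(1,3)
  grid max=3 at (0,0)

(0,0) (0,1) (1,3)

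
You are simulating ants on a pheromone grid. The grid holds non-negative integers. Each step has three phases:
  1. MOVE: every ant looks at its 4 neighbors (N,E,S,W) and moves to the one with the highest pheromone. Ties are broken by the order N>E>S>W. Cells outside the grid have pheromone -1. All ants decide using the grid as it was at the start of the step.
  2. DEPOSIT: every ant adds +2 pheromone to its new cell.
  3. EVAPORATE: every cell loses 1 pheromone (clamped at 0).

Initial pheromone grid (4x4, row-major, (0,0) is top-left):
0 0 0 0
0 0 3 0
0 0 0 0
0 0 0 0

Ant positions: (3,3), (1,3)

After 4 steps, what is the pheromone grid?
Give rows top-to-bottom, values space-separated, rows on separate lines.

After step 1: ants at (2,3),(1,2)
  0 0 0 0
  0 0 4 0
  0 0 0 1
  0 0 0 0
After step 2: ants at (1,3),(0,2)
  0 0 1 0
  0 0 3 1
  0 0 0 0
  0 0 0 0
After step 3: ants at (1,2),(1,2)
  0 0 0 0
  0 0 6 0
  0 0 0 0
  0 0 0 0
After step 4: ants at (0,2),(0,2)
  0 0 3 0
  0 0 5 0
  0 0 0 0
  0 0 0 0

0 0 3 0
0 0 5 0
0 0 0 0
0 0 0 0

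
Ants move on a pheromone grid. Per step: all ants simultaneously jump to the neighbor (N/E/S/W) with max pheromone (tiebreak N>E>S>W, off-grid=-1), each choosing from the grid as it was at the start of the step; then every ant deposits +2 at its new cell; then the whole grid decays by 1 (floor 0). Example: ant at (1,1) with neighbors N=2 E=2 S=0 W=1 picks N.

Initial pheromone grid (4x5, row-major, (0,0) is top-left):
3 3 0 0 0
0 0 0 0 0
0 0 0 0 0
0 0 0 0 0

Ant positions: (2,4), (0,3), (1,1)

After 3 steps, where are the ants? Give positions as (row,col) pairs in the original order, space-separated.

Step 1: ant0:(2,4)->N->(1,4) | ant1:(0,3)->E->(0,4) | ant2:(1,1)->N->(0,1)
  grid max=4 at (0,1)
Step 2: ant0:(1,4)->N->(0,4) | ant1:(0,4)->S->(1,4) | ant2:(0,1)->W->(0,0)
  grid max=3 at (0,0)
Step 3: ant0:(0,4)->S->(1,4) | ant1:(1,4)->N->(0,4) | ant2:(0,0)->E->(0,1)
  grid max=4 at (0,1)

(1,4) (0,4) (0,1)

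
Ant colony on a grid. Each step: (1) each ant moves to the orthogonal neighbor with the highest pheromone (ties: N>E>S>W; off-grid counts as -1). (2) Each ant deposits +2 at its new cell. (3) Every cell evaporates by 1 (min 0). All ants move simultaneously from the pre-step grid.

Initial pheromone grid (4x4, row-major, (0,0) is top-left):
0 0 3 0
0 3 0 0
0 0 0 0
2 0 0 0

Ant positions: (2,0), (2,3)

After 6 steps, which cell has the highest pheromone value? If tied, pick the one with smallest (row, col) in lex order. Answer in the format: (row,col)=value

Step 1: ant0:(2,0)->S->(3,0) | ant1:(2,3)->N->(1,3)
  grid max=3 at (3,0)
Step 2: ant0:(3,0)->N->(2,0) | ant1:(1,3)->N->(0,3)
  grid max=2 at (3,0)
Step 3: ant0:(2,0)->S->(3,0) | ant1:(0,3)->W->(0,2)
  grid max=3 at (3,0)
Step 4: ant0:(3,0)->N->(2,0) | ant1:(0,2)->E->(0,3)
  grid max=2 at (3,0)
Step 5: ant0:(2,0)->S->(3,0) | ant1:(0,3)->W->(0,2)
  grid max=3 at (3,0)
Step 6: ant0:(3,0)->N->(2,0) | ant1:(0,2)->E->(0,3)
  grid max=2 at (3,0)
Final grid:
  0 0 1 1
  0 0 0 0
  1 0 0 0
  2 0 0 0
Max pheromone 2 at (3,0)

Answer: (3,0)=2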